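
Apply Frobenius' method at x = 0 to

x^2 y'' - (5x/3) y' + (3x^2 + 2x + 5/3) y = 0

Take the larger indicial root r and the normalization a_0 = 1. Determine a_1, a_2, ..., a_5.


Write in Frobenius form y'' + (p(x)/x) y' + (q(x)/x^2) y = 0:
  p(x) = -5/3,  q(x) = 3x^2 + 2x + 5/3.
Indicial equation: r(r-1) + (-5/3) r + (5/3) = 0 -> roots r_1 = 5/3, r_2 = 1.
Take r = r_1 = 5/3. Let y(x) = x^r sum_{n>=0} a_n x^n with a_0 = 1.
Substitute y = x^r sum a_n x^n and match x^{r+n}. The recurrence is
  D(n) a_n + 2 a_{n-1} + 3 a_{n-2} = 0,  where D(n) = (r+n)(r+n-1) + (-5/3)(r+n) + (5/3).
  a_n = [-2 a_{n-1} - 3 a_{n-2}] / D(n).
Since the indicial polynomial factors as (r - r_1)(r - r_2), D(n) = (r_1 + n - r_1)(r_1 + n - r_2) = n(n + 2/3).
Evaluating step by step (a_0 = 1):
  n = 1: D(1) = 1(1 + 2/3) = 5/3; numerator = -2(1) = -2; a_1 = (-2)/(5/3) = -6/5
  n = 2: D(2) = 2(2 + 2/3) = 16/3; numerator = -2(-6/5) - 3(1) = -3/5; a_2 = (-3/5)/(16/3) = -9/80
  n = 3: D(3) = 3(3 + 2/3) = 11; numerator = -2(-9/80) - 3(-6/5) = 153/40; a_3 = (153/40)/(11) = 153/440
  n = 4: D(4) = 4(4 + 2/3) = 56/3; numerator = -2(153/440) - 3(-9/80) = -63/176; a_4 = (-63/176)/(56/3) = -27/1408
  n = 5: D(5) = 5(5 + 2/3) = 85/3; numerator = -2(-27/1408) - 3(153/440) = -3537/3520; a_5 = (-3537/3520)/(85/3) = -10611/299200

r = 5/3; a_0 = 1; a_1 = -6/5; a_2 = -9/80; a_3 = 153/440; a_4 = -27/1408; a_5 = -10611/299200


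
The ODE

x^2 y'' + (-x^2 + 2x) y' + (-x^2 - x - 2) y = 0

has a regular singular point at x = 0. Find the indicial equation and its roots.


Divide by x^2 to reach normal form y'' + P_1(x) y' + P_2(x) y = 0 with P_1(x) = -1 + 2/x and P_2(x) = -1 - 1/x - 2/x^2.
x = 0 is a singular point because the y'-coefficient -1 + 2/x has a pole at x = 0 and the y-coefficient -1 - 1/x - 2/x^2 has a pole at x = 0.
It is a regular singular point because x P_1(x) = p(x) = 2 - x and x^2 P_2(x) = q(x) = -x^2 - x - 2 are polynomials, hence analytic at x = 0.
p(0) = 2,  q(0) = -2.
Indicial equation: r(r-1) + p(0) r + q(0) = 0, i.e. r^2 + (p(0) - 1) r + q(0) = 0, i.e. r^2 + 1 r - 2 = 0.
Discriminant: (1)^2 - 4(-2) = 9, so r = (-1 ± 3)/2.
Solving: r_1 = 1, r_2 = -2.

indicial: r^2 + 1 r - 2 = 0; roots r_1 = 1, r_2 = -2


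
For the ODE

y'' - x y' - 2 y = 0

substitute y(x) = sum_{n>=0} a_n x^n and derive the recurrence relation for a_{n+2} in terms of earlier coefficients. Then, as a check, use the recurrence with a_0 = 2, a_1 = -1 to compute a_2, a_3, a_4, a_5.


Substitute y = sum_n a_n x^n.
y''(x) has coefficient (n+2)(n+1) a_{n+2} at x^n;
-x y'(x) has coefficient -n a_n at x^n (shift);
-2 y(x) has coefficient -2 a_n at x^n.
Matching x^n: (n+2)(n+1) a_{n+2} + (-n - 2) a_n = 0.
Thus a_{n+2} = (n + 2) / ((n+1)(n+2)) * a_n.

Check with a_0 = 2, a_1 = -1 (apply the recurrence for n = 0, 1, 2, 3): a_0 = 2, a_1 = -1, a_2 = 2, a_3 = -1/2, a_4 = 2/3, a_5 = -1/8.

a_(n+2) = (n + 2) / ((n+1)(n+2)) * a_n; check: a_0 = 2, a_1 = -1, a_2 = 2, a_3 = -1/2, a_4 = 2/3, a_5 = -1/8


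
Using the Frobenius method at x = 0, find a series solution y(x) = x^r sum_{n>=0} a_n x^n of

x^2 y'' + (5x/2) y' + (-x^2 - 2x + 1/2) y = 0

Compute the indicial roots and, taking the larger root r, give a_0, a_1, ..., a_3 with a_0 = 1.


Write in Frobenius form y'' + (p(x)/x) y' + (q(x)/x^2) y = 0:
  p(x) = 5/2,  q(x) = -x^2 - 2x + 1/2.
Indicial equation: r(r-1) + (5/2) r + (1/2) = 0 -> roots r_1 = -1/2, r_2 = -1.
Take r = r_1 = -1/2. Let y(x) = x^r sum_{n>=0} a_n x^n with a_0 = 1.
Substitute y = x^r sum a_n x^n and match x^{r+n}. The recurrence is
  D(n) a_n - 2 a_{n-1} - 1 a_{n-2} = 0,  where D(n) = (r+n)(r+n-1) + (5/2)(r+n) + (1/2).
  a_n = [2 a_{n-1} + 1 a_{n-2}] / D(n).
Since the indicial polynomial factors as (r - r_1)(r - r_2), D(n) = (r_1 + n - r_1)(r_1 + n - r_2) = n(n + 1/2).
Evaluating step by step (a_0 = 1):
  n = 1: D(1) = 1(1 + 1/2) = 3/2; numerator = 2(1) = 2; a_1 = (2)/(3/2) = 4/3
  n = 2: D(2) = 2(2 + 1/2) = 5; numerator = 2(4/3) + 1(1) = 11/3; a_2 = (11/3)/(5) = 11/15
  n = 3: D(3) = 3(3 + 1/2) = 21/2; numerator = 2(11/15) + 1(4/3) = 14/5; a_3 = (14/5)/(21/2) = 4/15

r = -1/2; a_0 = 1; a_1 = 4/3; a_2 = 11/15; a_3 = 4/15


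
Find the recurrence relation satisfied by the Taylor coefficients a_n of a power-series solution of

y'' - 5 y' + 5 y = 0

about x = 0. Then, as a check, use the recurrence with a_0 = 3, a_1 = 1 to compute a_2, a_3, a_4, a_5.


Substitute y = sum_n a_n x^n.
y''(x) has coefficient (n+2)(n+1) a_{n+2} at x^n;
-5 y'(x) has coefficient -5 (n+1) a_{n+1} at x^n;
5 y(x) has coefficient 5 a_n at x^n.
Matching x^n: (n+2)(n+1) a_{n+2} - 5 (n+1) a_{n+1} + 5 a_n = 0.
Thus a_{n+2} = [5 (n+1) a_{n+1} - 5 a_n] / ((n+1)(n+2)).

Check with a_0 = 3, a_1 = 1 (apply the recurrence for n = 0, 1, 2, 3): a_0 = 3, a_1 = 1, a_2 = -5, a_3 = -55/6, a_4 = -75/8, a_5 = -85/12.

a_(n+2) = [5 (n+1) a_(n+1) - 5 a_n] / ((n+1)(n+2)); check: a_0 = 3, a_1 = 1, a_2 = -5, a_3 = -55/6, a_4 = -75/8, a_5 = -85/12


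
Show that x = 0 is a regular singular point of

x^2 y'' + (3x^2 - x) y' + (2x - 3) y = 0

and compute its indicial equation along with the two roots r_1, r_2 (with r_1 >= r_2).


Divide by x^2 to reach normal form y'' + P_1(x) y' + P_2(x) y = 0 with P_1(x) = 3 - 1/x and P_2(x) = 2/x - 3/x^2.
x = 0 is a singular point because the y'-coefficient 3 - 1/x has a pole at x = 0 and the y-coefficient 2/x - 3/x^2 has a pole at x = 0.
It is a regular singular point because x P_1(x) = p(x) = 3x - 1 and x^2 P_2(x) = q(x) = 2x - 3 are polynomials, hence analytic at x = 0.
p(0) = -1,  q(0) = -3.
Indicial equation: r(r-1) + p(0) r + q(0) = 0, i.e. r^2 + (p(0) - 1) r + q(0) = 0, i.e. r^2 - 2 r - 3 = 0.
Discriminant: (-2)^2 - 4(-3) = 16, so r = (2 ± 4)/2.
Solving: r_1 = 3, r_2 = -1.

indicial: r^2 - 2 r - 3 = 0; roots r_1 = 3, r_2 = -1


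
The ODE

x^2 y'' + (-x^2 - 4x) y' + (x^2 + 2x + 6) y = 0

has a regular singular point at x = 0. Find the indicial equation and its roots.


Divide by x^2 to reach normal form y'' + P_1(x) y' + P_2(x) y = 0 with P_1(x) = -1 - 4/x and P_2(x) = 1 + 2/x + 6/x^2.
x = 0 is a singular point because the y'-coefficient -1 - 4/x has a pole at x = 0 and the y-coefficient 1 + 2/x + 6/x^2 has a pole at x = 0.
It is a regular singular point because x P_1(x) = p(x) = -x - 4 and x^2 P_2(x) = q(x) = x^2 + 2x + 6 are polynomials, hence analytic at x = 0.
p(0) = -4,  q(0) = 6.
Indicial equation: r(r-1) + p(0) r + q(0) = 0, i.e. r^2 + (p(0) - 1) r + q(0) = 0, i.e. r^2 - 5 r + 6 = 0.
Discriminant: (-5)^2 - 4(6) = 1, so r = (5 ± 1)/2.
Solving: r_1 = 3, r_2 = 2.

indicial: r^2 - 5 r + 6 = 0; roots r_1 = 3, r_2 = 2


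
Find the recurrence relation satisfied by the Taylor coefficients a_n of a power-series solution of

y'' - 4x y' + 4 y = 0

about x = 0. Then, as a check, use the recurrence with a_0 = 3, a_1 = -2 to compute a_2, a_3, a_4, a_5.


Substitute y = sum_n a_n x^n.
y''(x) has coefficient (n+2)(n+1) a_{n+2} at x^n;
-4 x y'(x) has coefficient -4 n a_n at x^n (shift);
4 y(x) has coefficient 4 a_n at x^n.
Matching x^n: (n+2)(n+1) a_{n+2} + (-4n + 4) a_n = 0.
Thus a_{n+2} = (4n - 4) / ((n+1)(n+2)) * a_n.

Check with a_0 = 3, a_1 = -2 (apply the recurrence for n = 0, 1, 2, 3): a_0 = 3, a_1 = -2, a_2 = -6, a_3 = 0, a_4 = -2, a_5 = 0.

a_(n+2) = (4n - 4) / ((n+1)(n+2)) * a_n; check: a_0 = 3, a_1 = -2, a_2 = -6, a_3 = 0, a_4 = -2, a_5 = 0


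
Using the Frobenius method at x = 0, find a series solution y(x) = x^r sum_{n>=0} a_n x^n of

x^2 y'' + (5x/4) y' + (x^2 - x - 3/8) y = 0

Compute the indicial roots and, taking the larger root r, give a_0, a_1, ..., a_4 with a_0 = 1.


Write in Frobenius form y'' + (p(x)/x) y' + (q(x)/x^2) y = 0:
  p(x) = 5/4,  q(x) = x^2 - x - 3/8.
Indicial equation: r(r-1) + (5/4) r + (-3/8) = 0 -> roots r_1 = 1/2, r_2 = -3/4.
Take r = r_1 = 1/2. Let y(x) = x^r sum_{n>=0} a_n x^n with a_0 = 1.
Substitute y = x^r sum a_n x^n and match x^{r+n}. The recurrence is
  D(n) a_n - 1 a_{n-1} + 1 a_{n-2} = 0,  where D(n) = (r+n)(r+n-1) + (5/4)(r+n) + (-3/8).
  a_n = [1 a_{n-1} - 1 a_{n-2}] / D(n).
Since the indicial polynomial factors as (r - r_1)(r - r_2), D(n) = (r_1 + n - r_1)(r_1 + n - r_2) = n(n + 5/4).
Evaluating step by step (a_0 = 1):
  n = 1: D(1) = 1(1 + 5/4) = 9/4; numerator = 1(1) = 1; a_1 = (1)/(9/4) = 4/9
  n = 2: D(2) = 2(2 + 5/4) = 13/2; numerator = 1(4/9) - 1(1) = -5/9; a_2 = (-5/9)/(13/2) = -10/117
  n = 3: D(3) = 3(3 + 5/4) = 51/4; numerator = 1(-10/117) - 1(4/9) = -62/117; a_3 = (-62/117)/(51/4) = -248/5967
  n = 4: D(4) = 4(4 + 5/4) = 21; numerator = 1(-248/5967) - 1(-10/117) = 262/5967; a_4 = (262/5967)/(21) = 262/125307

r = 1/2; a_0 = 1; a_1 = 4/9; a_2 = -10/117; a_3 = -248/5967; a_4 = 262/125307


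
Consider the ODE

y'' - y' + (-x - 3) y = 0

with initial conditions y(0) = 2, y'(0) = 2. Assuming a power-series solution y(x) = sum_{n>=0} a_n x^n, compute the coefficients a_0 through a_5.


Ansatz: y(x) = sum_{n>=0} a_n x^n, so y'(x) = sum_{n>=1} n a_n x^(n-1) and y''(x) = sum_{n>=2} n(n-1) a_n x^(n-2).
Substitute into P(x) y'' + Q(x) y' + R(x) y = 0 with P(x) = 1, Q(x) = -1, R(x) = -x - 3, and match powers of x.
Initial conditions: a_0 = 2, a_1 = 2.
Setting the coefficient of each power of x to zero and solving order by order (substituting the coefficients already found):
  x^0: 2 a_2 - a_1 - 3 a_0 = 0  ->  2 a_2 = a_1 + 3 a_0 = 8  ->  a_2 = 4
  x^1: 6 a_3 - 2 a_2 - 3 a_1 - a_0 = 0  ->  6 a_3 = 2 a_2 + 3 a_1 + a_0 = 16  ->  a_3 = 8/3
  x^2: 12 a_4 - 3 a_3 - 3 a_2 - a_1 = 0  ->  12 a_4 = 3 a_3 + 3 a_2 + a_1 = 22  ->  a_4 = 11/6
  x^3: 20 a_5 - 4 a_4 - 3 a_3 - a_2 = 0  ->  20 a_5 = 4 a_4 + 3 a_3 + a_2 = 58/3  ->  a_5 = 29/30
Truncated series: y(x) = 2 + 2 x + 4 x^2 + (8/3) x^3 + (11/6) x^4 + (29/30) x^5 + O(x^6).

a_0 = 2; a_1 = 2; a_2 = 4; a_3 = 8/3; a_4 = 11/6; a_5 = 29/30


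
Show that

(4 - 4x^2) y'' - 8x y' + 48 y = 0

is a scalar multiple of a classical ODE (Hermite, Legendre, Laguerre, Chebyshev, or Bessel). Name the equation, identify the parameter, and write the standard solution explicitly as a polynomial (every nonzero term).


All three coefficients share the factor 4; dividing through by 4 gives  (1 - x^2) y'' - 2x y' + 12 y = 0.
This matches the Legendre equation (1 - x^2) y'' - 2x y' + n(n+1) y = 0 (note the -2x y' term) with n(n+1) = 12, so n = 3; the polynomial solution is P_3(x).
With y = sum_k a_k x^k, matching x^k gives (k+2)(k+1) a_{k+2} = [k(k+1) - n(n+1)] a_k = (k - 3)(k + 4) a_k. The right side vanishes at k = 3, so the series with the parity of 3 terminates at degree 3.
Standard normalization (P_n(1) = 1): leading coefficient (2n)!/(2^n (n!)^2) = 720/(8*36) = 5/2, so a_3 = 5/2. Work downward with a_k = (k+1)(k+2) a_{k+2} / ((k - 3)(k + 4)):
  a_1 = (2)(3)(5/2) / ((1 - 3)(1 + 4)) = 15/(-10) = -3/2
Hence P_3(x) = 5 x^3/2 - 3 x/2.

P_3(x); series = 5 x^3/2 - 3 x/2


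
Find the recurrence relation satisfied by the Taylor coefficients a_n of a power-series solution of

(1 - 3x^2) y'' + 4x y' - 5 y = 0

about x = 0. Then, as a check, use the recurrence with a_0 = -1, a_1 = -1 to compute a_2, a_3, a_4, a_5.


Substitute y = sum_n a_n x^n.
(1 - 3 x^2) y'' contributes (n+2)(n+1) a_{n+2} - 3 n(n-1) a_n at x^n.
4 x y'(x) contributes 4 n a_n at x^n.
-5 y(x) contributes -5 a_n at x^n.
Matching x^n: (n+2)(n+1) a_{n+2} + (-3 n(n-1) + 4 n - 5) a_n = 0.
Thus a_{n+2} = (3 n(n-1) - 4 n + 5) / ((n+1)(n+2)) * a_n.

Check with a_0 = -1, a_1 = -1 (apply the recurrence for n = 0, 1, 2, 3): a_0 = -1, a_1 = -1, a_2 = -5/2, a_3 = -1/6, a_4 = -5/8, a_5 = -11/120.

a_(n+2) = (3 n(n-1) - 4 n + 5) / ((n+1)(n+2)) * a_n; check: a_0 = -1, a_1 = -1, a_2 = -5/2, a_3 = -1/6, a_4 = -5/8, a_5 = -11/120


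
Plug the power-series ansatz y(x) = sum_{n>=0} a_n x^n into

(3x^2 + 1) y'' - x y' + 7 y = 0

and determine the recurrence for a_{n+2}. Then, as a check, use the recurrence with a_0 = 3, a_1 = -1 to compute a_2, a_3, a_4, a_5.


Substitute y = sum_n a_n x^n.
(1 + 3 x^2) y'' contributes (n+2)(n+1) a_{n+2} + 3 n(n-1) a_n at x^n.
-x y'(x) contributes -n a_n at x^n.
7 y(x) contributes 7 a_n at x^n.
Matching x^n: (n+2)(n+1) a_{n+2} + (3 n(n-1) - n + 7) a_n = 0.
Thus a_{n+2} = (-3 n(n-1) + n - 7) / ((n+1)(n+2)) * a_n.

Check with a_0 = 3, a_1 = -1 (apply the recurrence for n = 0, 1, 2, 3): a_0 = 3, a_1 = -1, a_2 = -21/2, a_3 = 1, a_4 = 77/8, a_5 = -11/10.

a_(n+2) = (-3 n(n-1) + n - 7) / ((n+1)(n+2)) * a_n; check: a_0 = 3, a_1 = -1, a_2 = -21/2, a_3 = 1, a_4 = 77/8, a_5 = -11/10


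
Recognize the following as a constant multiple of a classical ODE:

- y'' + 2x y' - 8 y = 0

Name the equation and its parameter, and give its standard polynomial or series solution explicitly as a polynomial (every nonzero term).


All three coefficients share the factor -1; dividing through by -1 gives  y'' - 2x y' + 8 y = 0.
This matches the Hermite equation y'' - 2x y' + 2n y = 0 with 2n = 8, so n = 4; the polynomial solution is H_4(x).
With y = sum_k a_k x^k, matching x^k gives (k+2)(k+1) a_{k+2} = 2(k - n) a_k = 2(k - 4) a_k. The right side vanishes at k = 4, so the series with the parity of 4 terminates at degree 4.
Standard normalization: leading coefficient of H_n is 2^n, so a_4 = 2^4 = 16. Work downward with a_k = (k+1)(k+2) a_{k+2} / (2(k - n)):
  a_2 = (3)(4)(16) / (2(2 - 4)) = 192/(-4) = -48
  a_0 = (1)(2)(-48) / (2(0 - 4)) = -96/(-8) = 12
Hence H_4(x) = 16 x^4 - 48 x^2 + 12.

H_4(x); series = 16 x^4 - 48 x^2 + 12


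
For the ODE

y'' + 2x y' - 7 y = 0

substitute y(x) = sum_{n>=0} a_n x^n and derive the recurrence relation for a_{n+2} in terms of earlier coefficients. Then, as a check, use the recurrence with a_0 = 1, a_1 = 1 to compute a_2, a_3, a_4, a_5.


Substitute y = sum_n a_n x^n.
y''(x) has coefficient (n+2)(n+1) a_{n+2} at x^n;
2 x y'(x) has coefficient 2 n a_n at x^n (shift);
-7 y(x) has coefficient -7 a_n at x^n.
Matching x^n: (n+2)(n+1) a_{n+2} + (2n - 7) a_n = 0.
Thus a_{n+2} = (-2n + 7) / ((n+1)(n+2)) * a_n.

Check with a_0 = 1, a_1 = 1 (apply the recurrence for n = 0, 1, 2, 3): a_0 = 1, a_1 = 1, a_2 = 7/2, a_3 = 5/6, a_4 = 7/8, a_5 = 1/24.

a_(n+2) = (-2n + 7) / ((n+1)(n+2)) * a_n; check: a_0 = 1, a_1 = 1, a_2 = 7/2, a_3 = 5/6, a_4 = 7/8, a_5 = 1/24


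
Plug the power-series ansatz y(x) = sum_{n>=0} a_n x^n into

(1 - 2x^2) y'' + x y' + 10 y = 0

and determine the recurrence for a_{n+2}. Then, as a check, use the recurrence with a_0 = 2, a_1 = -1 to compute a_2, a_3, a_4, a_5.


Substitute y = sum_n a_n x^n.
(1 - 2 x^2) y'' contributes (n+2)(n+1) a_{n+2} - 2 n(n-1) a_n at x^n.
x y'(x) contributes n a_n at x^n.
10 y(x) contributes 10 a_n at x^n.
Matching x^n: (n+2)(n+1) a_{n+2} + (-2 n(n-1) + n + 10) a_n = 0.
Thus a_{n+2} = (2 n(n-1) - n - 10) / ((n+1)(n+2)) * a_n.

Check with a_0 = 2, a_1 = -1 (apply the recurrence for n = 0, 1, 2, 3): a_0 = 2, a_1 = -1, a_2 = -10, a_3 = 11/6, a_4 = 20/3, a_5 = -11/120.

a_(n+2) = (2 n(n-1) - n - 10) / ((n+1)(n+2)) * a_n; check: a_0 = 2, a_1 = -1, a_2 = -10, a_3 = 11/6, a_4 = 20/3, a_5 = -11/120


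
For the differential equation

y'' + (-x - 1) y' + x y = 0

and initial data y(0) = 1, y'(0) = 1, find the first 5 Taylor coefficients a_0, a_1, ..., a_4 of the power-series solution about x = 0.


Ansatz: y(x) = sum_{n>=0} a_n x^n, so y'(x) = sum_{n>=1} n a_n x^(n-1) and y''(x) = sum_{n>=2} n(n-1) a_n x^(n-2).
Substitute into P(x) y'' + Q(x) y' + R(x) y = 0 with P(x) = 1, Q(x) = -x - 1, R(x) = x, and match powers of x.
Initial conditions: a_0 = 1, a_1 = 1.
Setting the coefficient of each power of x to zero and solving order by order (substituting the coefficients already found):
  x^0: 2 a_2 - a_1 = 0  ->  2 a_2 = a_1 = 1  ->  a_2 = 1/2
  x^1: 6 a_3 - 2 a_2 - a_1 + a_0 = 0  ->  6 a_3 = 2 a_2 + a_1 - a_0 = 1  ->  a_3 = 1/6
  x^2: 12 a_4 - 3 a_3 - 2 a_2 + a_1 = 0  ->  12 a_4 = 3 a_3 + 2 a_2 - a_1 = 1/2  ->  a_4 = 1/24
Truncated series: y(x) = 1 + x + (1/2) x^2 + (1/6) x^3 + (1/24) x^4 + O(x^5).

a_0 = 1; a_1 = 1; a_2 = 1/2; a_3 = 1/6; a_4 = 1/24


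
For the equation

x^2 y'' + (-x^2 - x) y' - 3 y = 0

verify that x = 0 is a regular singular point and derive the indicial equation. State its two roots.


Divide by x^2 to reach normal form y'' + P_1(x) y' + P_2(x) y = 0 with P_1(x) = -1 - 1/x and P_2(x) = -3/x^2.
x = 0 is a singular point because the y'-coefficient -1 - 1/x has a pole at x = 0 and the y-coefficient -3/x^2 has a pole at x = 0.
It is a regular singular point because x P_1(x) = p(x) = -x - 1 and x^2 P_2(x) = q(x) = -3 are polynomials, hence analytic at x = 0.
p(0) = -1,  q(0) = -3.
Indicial equation: r(r-1) + p(0) r + q(0) = 0, i.e. r^2 + (p(0) - 1) r + q(0) = 0, i.e. r^2 - 2 r - 3 = 0.
Discriminant: (-2)^2 - 4(-3) = 16, so r = (2 ± 4)/2.
Solving: r_1 = 3, r_2 = -1.

indicial: r^2 - 2 r - 3 = 0; roots r_1 = 3, r_2 = -1


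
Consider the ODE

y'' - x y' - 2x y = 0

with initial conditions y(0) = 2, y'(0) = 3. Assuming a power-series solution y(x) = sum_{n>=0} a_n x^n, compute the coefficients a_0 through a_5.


Ansatz: y(x) = sum_{n>=0} a_n x^n, so y'(x) = sum_{n>=1} n a_n x^(n-1) and y''(x) = sum_{n>=2} n(n-1) a_n x^(n-2).
Substitute into P(x) y'' + Q(x) y' + R(x) y = 0 with P(x) = 1, Q(x) = -x, R(x) = -2x, and match powers of x.
Initial conditions: a_0 = 2, a_1 = 3.
Setting the coefficient of each power of x to zero and solving order by order (substituting the coefficients already found):
  x^0: 2 a_2 = 0  ->  a_2 = 0
  x^1: 6 a_3 - a_1 - 2 a_0 = 0  ->  6 a_3 = a_1 + 2 a_0 = 7  ->  a_3 = 7/6
  x^2: 12 a_4 - 2 a_2 - 2 a_1 = 0  ->  12 a_4 = 2 a_2 + 2 a_1 = 6  ->  a_4 = 1/2
  x^3: 20 a_5 - 3 a_3 - 2 a_2 = 0  ->  20 a_5 = 3 a_3 + 2 a_2 = 7/2  ->  a_5 = 7/40
Truncated series: y(x) = 2 + 3 x + (7/6) x^3 + (1/2) x^4 + (7/40) x^5 + O(x^6).

a_0 = 2; a_1 = 3; a_2 = 0; a_3 = 7/6; a_4 = 1/2; a_5 = 7/40


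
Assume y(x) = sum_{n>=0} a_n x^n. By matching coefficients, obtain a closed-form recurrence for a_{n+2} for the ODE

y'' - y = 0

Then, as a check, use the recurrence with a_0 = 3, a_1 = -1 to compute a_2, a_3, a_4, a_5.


Substitute y = sum_n a_n x^n into y'' + (const) y = 0.
y''(x) = sum_{n>=0} (n+2)(n+1) a_{n+2} x^n.
The ODE becomes sum_n [(n+2)(n+1) a_{n+2} - 1 a_n] x^n = 0.
Setting each coefficient to zero gives the recurrence:
  (n+2)(n+1) a_{n+2} - 1 a_n = 0,
  a_{n+2} = 1 / ((n+1)(n+2)) a_n.

Check with a_0 = 3, a_1 = -1 (apply the recurrence for n = 0, 1, 2, 3): a_0 = 3, a_1 = -1, a_2 = 3/2, a_3 = -1/6, a_4 = 1/8, a_5 = -1/120.

a_{n+2} = 1/((n+1)(n+2)) * a_n; check: a_0 = 3, a_1 = -1, a_2 = 3/2, a_3 = -1/6, a_4 = 1/8, a_5 = -1/120


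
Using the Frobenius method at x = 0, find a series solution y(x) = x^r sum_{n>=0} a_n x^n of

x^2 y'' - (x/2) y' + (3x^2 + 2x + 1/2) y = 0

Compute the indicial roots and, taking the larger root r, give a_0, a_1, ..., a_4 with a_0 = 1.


Write in Frobenius form y'' + (p(x)/x) y' + (q(x)/x^2) y = 0:
  p(x) = -1/2,  q(x) = 3x^2 + 2x + 1/2.
Indicial equation: r(r-1) + (-1/2) r + (1/2) = 0 -> roots r_1 = 1, r_2 = 1/2.
Take r = r_1 = 1. Let y(x) = x^r sum_{n>=0} a_n x^n with a_0 = 1.
Substitute y = x^r sum a_n x^n and match x^{r+n}. The recurrence is
  D(n) a_n + 2 a_{n-1} + 3 a_{n-2} = 0,  where D(n) = (r+n)(r+n-1) + (-1/2)(r+n) + (1/2).
  a_n = [-2 a_{n-1} - 3 a_{n-2}] / D(n).
Since the indicial polynomial factors as (r - r_1)(r - r_2), D(n) = (r_1 + n - r_1)(r_1 + n - r_2) = n(n + 1/2).
Evaluating step by step (a_0 = 1):
  n = 1: D(1) = 1(1 + 1/2) = 3/2; numerator = -2(1) = -2; a_1 = (-2)/(3/2) = -4/3
  n = 2: D(2) = 2(2 + 1/2) = 5; numerator = -2(-4/3) - 3(1) = -1/3; a_2 = (-1/3)/(5) = -1/15
  n = 3: D(3) = 3(3 + 1/2) = 21/2; numerator = -2(-1/15) - 3(-4/3) = 62/15; a_3 = (62/15)/(21/2) = 124/315
  n = 4: D(4) = 4(4 + 1/2) = 18; numerator = -2(124/315) - 3(-1/15) = -37/63; a_4 = (-37/63)/(18) = -37/1134

r = 1; a_0 = 1; a_1 = -4/3; a_2 = -1/15; a_3 = 124/315; a_4 = -37/1134


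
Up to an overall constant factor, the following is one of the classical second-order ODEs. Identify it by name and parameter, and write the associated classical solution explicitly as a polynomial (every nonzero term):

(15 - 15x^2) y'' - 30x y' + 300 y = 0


All three coefficients share the factor 15; dividing through by 15 gives  (1 - x^2) y'' - 2x y' + 20 y = 0.
This matches the Legendre equation (1 - x^2) y'' - 2x y' + n(n+1) y = 0 (note the -2x y' term) with n(n+1) = 20, so n = 4; the polynomial solution is P_4(x).
With y = sum_k a_k x^k, matching x^k gives (k+2)(k+1) a_{k+2} = [k(k+1) - n(n+1)] a_k = (k - 4)(k + 5) a_k. The right side vanishes at k = 4, so the series with the parity of 4 terminates at degree 4.
Standard normalization (P_n(1) = 1): leading coefficient (2n)!/(2^n (n!)^2) = 40320/(16*576) = 35/8, so a_4 = 35/8. Work downward with a_k = (k+1)(k+2) a_{k+2} / ((k - 4)(k + 5)):
  a_2 = (3)(4)(35/8) / ((2 - 4)(2 + 5)) = (105/2)/(-14) = -15/4
  a_0 = (1)(2)(-15/4) / ((0 - 4)(0 + 5)) = (-15/2)/(-20) = 3/8
Hence P_4(x) = 35 x^4/8 - 15 x^2/4 + 3/8.

P_4(x); series = 35 x^4/8 - 15 x^2/4 + 3/8


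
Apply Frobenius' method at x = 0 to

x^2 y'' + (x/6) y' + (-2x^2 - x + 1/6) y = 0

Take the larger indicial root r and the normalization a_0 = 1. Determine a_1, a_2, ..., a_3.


Write in Frobenius form y'' + (p(x)/x) y' + (q(x)/x^2) y = 0:
  p(x) = 1/6,  q(x) = -2x^2 - x + 1/6.
Indicial equation: r(r-1) + (1/6) r + (1/6) = 0 -> roots r_1 = 1/2, r_2 = 1/3.
Take r = r_1 = 1/2. Let y(x) = x^r sum_{n>=0} a_n x^n with a_0 = 1.
Substitute y = x^r sum a_n x^n and match x^{r+n}. The recurrence is
  D(n) a_n - 1 a_{n-1} - 2 a_{n-2} = 0,  where D(n) = (r+n)(r+n-1) + (1/6)(r+n) + (1/6).
  a_n = [1 a_{n-1} + 2 a_{n-2}] / D(n).
Since the indicial polynomial factors as (r - r_1)(r - r_2), D(n) = (r_1 + n - r_1)(r_1 + n - r_2) = n(n + 1/6).
Evaluating step by step (a_0 = 1):
  n = 1: D(1) = 1(1 + 1/6) = 7/6; numerator = 1(1) = 1; a_1 = (1)/(7/6) = 6/7
  n = 2: D(2) = 2(2 + 1/6) = 13/3; numerator = 1(6/7) + 2(1) = 20/7; a_2 = (20/7)/(13/3) = 60/91
  n = 3: D(3) = 3(3 + 1/6) = 19/2; numerator = 1(60/91) + 2(6/7) = 216/91; a_3 = (216/91)/(19/2) = 432/1729

r = 1/2; a_0 = 1; a_1 = 6/7; a_2 = 60/91; a_3 = 432/1729


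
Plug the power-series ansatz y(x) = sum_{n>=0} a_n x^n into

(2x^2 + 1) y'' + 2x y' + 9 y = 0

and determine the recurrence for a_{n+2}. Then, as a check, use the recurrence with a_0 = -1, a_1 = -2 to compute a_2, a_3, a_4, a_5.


Substitute y = sum_n a_n x^n.
(1 + 2 x^2) y'' contributes (n+2)(n+1) a_{n+2} + 2 n(n-1) a_n at x^n.
2 x y'(x) contributes 2 n a_n at x^n.
9 y(x) contributes 9 a_n at x^n.
Matching x^n: (n+2)(n+1) a_{n+2} + (2 n(n-1) + 2 n + 9) a_n = 0.
Thus a_{n+2} = (-2 n(n-1) - 2 n - 9) / ((n+1)(n+2)) * a_n.

Check with a_0 = -1, a_1 = -2 (apply the recurrence for n = 0, 1, 2, 3): a_0 = -1, a_1 = -2, a_2 = 9/2, a_3 = 11/3, a_4 = -51/8, a_5 = -99/20.

a_(n+2) = (-2 n(n-1) - 2 n - 9) / ((n+1)(n+2)) * a_n; check: a_0 = -1, a_1 = -2, a_2 = 9/2, a_3 = 11/3, a_4 = -51/8, a_5 = -99/20


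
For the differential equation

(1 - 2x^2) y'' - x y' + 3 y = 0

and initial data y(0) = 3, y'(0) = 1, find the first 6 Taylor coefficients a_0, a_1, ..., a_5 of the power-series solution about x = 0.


Ansatz: y(x) = sum_{n>=0} a_n x^n, so y'(x) = sum_{n>=1} n a_n x^(n-1) and y''(x) = sum_{n>=2} n(n-1) a_n x^(n-2).
Substitute into P(x) y'' + Q(x) y' + R(x) y = 0 with P(x) = 1 - 2x^2, Q(x) = -x, R(x) = 3, and match powers of x.
Initial conditions: a_0 = 3, a_1 = 1.
Setting the coefficient of each power of x to zero and solving order by order (substituting the coefficients already found):
  x^0: 2 a_2 + 3 a_0 = 0  ->  2 a_2 = -3 a_0 = -9  ->  a_2 = -9/2
  x^1: 6 a_3 + 2 a_1 = 0  ->  6 a_3 = -2 a_1 = -2  ->  a_3 = -1/3
  x^2: 12 a_4 - 3 a_2 = 0  ->  12 a_4 = 3 a_2 = -27/2  ->  a_4 = -9/8
  x^3: 20 a_5 - 12 a_3 = 0  ->  20 a_5 = 12 a_3 = -4  ->  a_5 = -1/5
Truncated series: y(x) = 3 + x - (9/2) x^2 - (1/3) x^3 - (9/8) x^4 - (1/5) x^5 + O(x^6).

a_0 = 3; a_1 = 1; a_2 = -9/2; a_3 = -1/3; a_4 = -9/8; a_5 = -1/5


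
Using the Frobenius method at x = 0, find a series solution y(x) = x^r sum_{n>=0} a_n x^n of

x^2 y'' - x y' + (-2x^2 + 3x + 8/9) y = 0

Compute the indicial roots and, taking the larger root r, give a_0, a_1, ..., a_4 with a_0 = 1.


Write in Frobenius form y'' + (p(x)/x) y' + (q(x)/x^2) y = 0:
  p(x) = -1,  q(x) = -2x^2 + 3x + 8/9.
Indicial equation: r(r-1) + (-1) r + (8/9) = 0 -> roots r_1 = 4/3, r_2 = 2/3.
Take r = r_1 = 4/3. Let y(x) = x^r sum_{n>=0} a_n x^n with a_0 = 1.
Substitute y = x^r sum a_n x^n and match x^{r+n}. The recurrence is
  D(n) a_n + 3 a_{n-1} - 2 a_{n-2} = 0,  where D(n) = (r+n)(r+n-1) + (-1)(r+n) + (8/9).
  a_n = [-3 a_{n-1} + 2 a_{n-2}] / D(n).
Since the indicial polynomial factors as (r - r_1)(r - r_2), D(n) = (r_1 + n - r_1)(r_1 + n - r_2) = n(n + 2/3).
Evaluating step by step (a_0 = 1):
  n = 1: D(1) = 1(1 + 2/3) = 5/3; numerator = -3(1) = -3; a_1 = (-3)/(5/3) = -9/5
  n = 2: D(2) = 2(2 + 2/3) = 16/3; numerator = -3(-9/5) + 2(1) = 37/5; a_2 = (37/5)/(16/3) = 111/80
  n = 3: D(3) = 3(3 + 2/3) = 11; numerator = -3(111/80) + 2(-9/5) = -621/80; a_3 = (-621/80)/(11) = -621/880
  n = 4: D(4) = 4(4 + 2/3) = 56/3; numerator = -3(-621/880) + 2(111/80) = 861/176; a_4 = (861/176)/(56/3) = 369/1408

r = 4/3; a_0 = 1; a_1 = -9/5; a_2 = 111/80; a_3 = -621/880; a_4 = 369/1408


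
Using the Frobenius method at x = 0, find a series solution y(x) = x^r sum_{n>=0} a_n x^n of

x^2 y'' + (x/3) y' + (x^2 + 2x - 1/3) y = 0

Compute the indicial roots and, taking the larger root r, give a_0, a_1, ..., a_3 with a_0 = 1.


Write in Frobenius form y'' + (p(x)/x) y' + (q(x)/x^2) y = 0:
  p(x) = 1/3,  q(x) = x^2 + 2x - 1/3.
Indicial equation: r(r-1) + (1/3) r + (-1/3) = 0 -> roots r_1 = 1, r_2 = -1/3.
Take r = r_1 = 1. Let y(x) = x^r sum_{n>=0} a_n x^n with a_0 = 1.
Substitute y = x^r sum a_n x^n and match x^{r+n}. The recurrence is
  D(n) a_n + 2 a_{n-1} + 1 a_{n-2} = 0,  where D(n) = (r+n)(r+n-1) + (1/3)(r+n) + (-1/3).
  a_n = [-2 a_{n-1} - 1 a_{n-2}] / D(n).
Since the indicial polynomial factors as (r - r_1)(r - r_2), D(n) = (r_1 + n - r_1)(r_1 + n - r_2) = n(n + 4/3).
Evaluating step by step (a_0 = 1):
  n = 1: D(1) = 1(1 + 4/3) = 7/3; numerator = -2(1) = -2; a_1 = (-2)/(7/3) = -6/7
  n = 2: D(2) = 2(2 + 4/3) = 20/3; numerator = -2(-6/7) - 1(1) = 5/7; a_2 = (5/7)/(20/3) = 3/28
  n = 3: D(3) = 3(3 + 4/3) = 13; numerator = -2(3/28) - 1(-6/7) = 9/14; a_3 = (9/14)/(13) = 9/182

r = 1; a_0 = 1; a_1 = -6/7; a_2 = 3/28; a_3 = 9/182


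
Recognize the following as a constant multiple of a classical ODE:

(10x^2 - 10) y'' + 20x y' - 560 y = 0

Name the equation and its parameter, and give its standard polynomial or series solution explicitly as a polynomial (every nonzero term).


All three coefficients share the factor -10; dividing through by -10 gives  (1 - x^2) y'' - 2x y' + 56 y = 0.
This matches the Legendre equation (1 - x^2) y'' - 2x y' + n(n+1) y = 0 (note the -2x y' term) with n(n+1) = 56, so n = 7; the polynomial solution is P_7(x).
With y = sum_k a_k x^k, matching x^k gives (k+2)(k+1) a_{k+2} = [k(k+1) - n(n+1)] a_k = (k - 7)(k + 8) a_k. The right side vanishes at k = 7, so the series with the parity of 7 terminates at degree 7.
Standard normalization (P_n(1) = 1): leading coefficient (2n)!/(2^n (n!)^2) = 87178291200/(128*25401600) = 429/16, so a_7 = 429/16. Work downward with a_k = (k+1)(k+2) a_{k+2} / ((k - 7)(k + 8)):
  a_5 = (6)(7)(429/16) / ((5 - 7)(5 + 8)) = (9009/8)/(-26) = -693/16
  a_3 = (4)(5)(-693/16) / ((3 - 7)(3 + 8)) = (-3465/4)/(-44) = 315/16
  a_1 = (2)(3)(315/16) / ((1 - 7)(1 + 8)) = (945/8)/(-54) = -35/16
Hence P_7(x) = 429 x^7/16 - 693 x^5/16 + 315 x^3/16 - 35 x/16.

P_7(x); series = 429 x^7/16 - 693 x^5/16 + 315 x^3/16 - 35 x/16


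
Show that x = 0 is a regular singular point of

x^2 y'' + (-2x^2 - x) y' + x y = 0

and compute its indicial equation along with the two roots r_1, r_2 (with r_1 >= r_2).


Divide by x^2 to reach normal form y'' + P_1(x) y' + P_2(x) y = 0 with P_1(x) = -2 - 1/x and P_2(x) = 1/x.
x = 0 is a singular point because the y'-coefficient -2 - 1/x has a pole at x = 0 and the y-coefficient 1/x has a pole at x = 0.
It is a regular singular point because x P_1(x) = p(x) = -2x - 1 and x^2 P_2(x) = q(x) = x are polynomials, hence analytic at x = 0.
p(0) = -1,  q(0) = 0.
Indicial equation: r(r-1) + p(0) r + q(0) = 0, i.e. r^2 + (p(0) - 1) r + q(0) = 0, i.e. r^2 - 2 r = 0.
Discriminant: (-2)^2 - 4(0) = 4, so r = (2 ± 2)/2.
Solving: r_1 = 2, r_2 = 0.

indicial: r^2 - 2 r = 0; roots r_1 = 2, r_2 = 0


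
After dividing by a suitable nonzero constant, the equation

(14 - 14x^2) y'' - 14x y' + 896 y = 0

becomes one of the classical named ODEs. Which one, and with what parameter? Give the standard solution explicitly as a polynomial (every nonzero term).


All three coefficients share the factor 14; dividing through by 14 gives  (1 - x^2) y'' - x y' + 64 y = 0.
This matches the Chebyshev equation (1 - x^2) y'' - x y' + n^2 y = 0 (note the -x y' term, not -2x y') with n^2 = 64, so n = 8; the polynomial solution is T_8(x).
With y = sum_k a_k x^k, matching x^k gives (k+2)(k+1) a_{k+2} = (k^2 - n^2) a_k = (k - 8)(k + 8) a_k. The right side vanishes at k = 8, so the series with the parity of 8 terminates at degree 8.
Standard normalization: leading coefficient of T_n is 2^(n-1), so a_8 = 2^7 = 128. Work downward with a_k = (k+1)(k+2) a_{k+2} / ((k - 8)(k + 8)):
  a_6 = (7)(8)(128) / ((6 - 8)(6 + 8)) = 7168/(-28) = -256
  a_4 = (5)(6)(-256) / ((4 - 8)(4 + 8)) = -7680/(-48) = 160
  a_2 = (3)(4)(160) / ((2 - 8)(2 + 8)) = 1920/(-60) = -32
  a_0 = (1)(2)(-32) / ((0 - 8)(0 + 8)) = -64/(-64) = 1
Hence T_8(x) = 128 x^8 - 256 x^6 + 160 x^4 - 32 x^2 + 1.

T_8(x); series = 128 x^8 - 256 x^6 + 160 x^4 - 32 x^2 + 1


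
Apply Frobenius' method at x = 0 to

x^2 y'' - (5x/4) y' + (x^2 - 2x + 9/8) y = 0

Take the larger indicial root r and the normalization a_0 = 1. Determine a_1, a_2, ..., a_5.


Write in Frobenius form y'' + (p(x)/x) y' + (q(x)/x^2) y = 0:
  p(x) = -5/4,  q(x) = x^2 - 2x + 9/8.
Indicial equation: r(r-1) + (-5/4) r + (9/8) = 0 -> roots r_1 = 3/2, r_2 = 3/4.
Take r = r_1 = 3/2. Let y(x) = x^r sum_{n>=0} a_n x^n with a_0 = 1.
Substitute y = x^r sum a_n x^n and match x^{r+n}. The recurrence is
  D(n) a_n - 2 a_{n-1} + 1 a_{n-2} = 0,  where D(n) = (r+n)(r+n-1) + (-5/4)(r+n) + (9/8).
  a_n = [2 a_{n-1} - 1 a_{n-2}] / D(n).
Since the indicial polynomial factors as (r - r_1)(r - r_2), D(n) = (r_1 + n - r_1)(r_1 + n - r_2) = n(n + 3/4).
Evaluating step by step (a_0 = 1):
  n = 1: D(1) = 1(1 + 3/4) = 7/4; numerator = 2(1) = 2; a_1 = (2)/(7/4) = 8/7
  n = 2: D(2) = 2(2 + 3/4) = 11/2; numerator = 2(8/7) - 1(1) = 9/7; a_2 = (9/7)/(11/2) = 18/77
  n = 3: D(3) = 3(3 + 3/4) = 45/4; numerator = 2(18/77) - 1(8/7) = -52/77; a_3 = (-52/77)/(45/4) = -208/3465
  n = 4: D(4) = 4(4 + 3/4) = 19; numerator = 2(-208/3465) - 1(18/77) = -1226/3465; a_4 = (-1226/3465)/(19) = -1226/65835
  n = 5: D(5) = 5(5 + 3/4) = 115/4; numerator = 2(-1226/65835) - 1(-208/3465) = 100/4389; a_5 = (100/4389)/(115/4) = 80/100947

r = 3/2; a_0 = 1; a_1 = 8/7; a_2 = 18/77; a_3 = -208/3465; a_4 = -1226/65835; a_5 = 80/100947


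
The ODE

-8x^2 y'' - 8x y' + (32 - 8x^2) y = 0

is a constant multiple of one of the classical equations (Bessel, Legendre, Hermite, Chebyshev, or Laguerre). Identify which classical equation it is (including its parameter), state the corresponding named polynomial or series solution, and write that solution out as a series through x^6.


All three coefficients share the factor -8; dividing through by -8 gives  x^2 y'' + x y' + (x^2 - 4) y = 0.
This matches the Bessel equation x^2 y'' + x y' + (x^2 - nu^2) y = 0 with nu^2 = 4, so nu = 2; the solution bounded at x = 0 is J_2(x).
Frobenius at x = 0: indicial roots ±nu; for r = nu the recurrence k(k + 2nu) c_k = -c_{k-2} gives the standard series J_nu(x) = sum_{k>=0} (-1)^k / (k! (k+nu)!) (x/2)^(2k+nu). Evaluate the first 3 terms:
  k = 0: (-1)^0 / (0! * 2! * 2^2) x^2 = 1/(1*2*4) x^2 = (1/8) x^2
  k = 1: (-1)^1 / (1! * 3! * 2^4) x^4 = -1/(1*6*16) x^4 = (-1/96) x^4
  k = 2: (-1)^2 / (2! * 4! * 2^6) x^6 = 1/(2*24*64) x^6 = (1/3072) x^6
Hence J_2(x) = x^6/3072 - x^4/96 + x^2/8 + ....

J_2(x); series = x^6/3072 - x^4/96 + x^2/8


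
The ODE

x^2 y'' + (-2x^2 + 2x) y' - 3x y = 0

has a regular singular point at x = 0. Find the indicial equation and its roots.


Divide by x^2 to reach normal form y'' + P_1(x) y' + P_2(x) y = 0 with P_1(x) = -2 + 2/x and P_2(x) = -3/x.
x = 0 is a singular point because the y'-coefficient -2 + 2/x has a pole at x = 0 and the y-coefficient -3/x has a pole at x = 0.
It is a regular singular point because x P_1(x) = p(x) = 2 - 2x and x^2 P_2(x) = q(x) = -3x are polynomials, hence analytic at x = 0.
p(0) = 2,  q(0) = 0.
Indicial equation: r(r-1) + p(0) r + q(0) = 0, i.e. r^2 + (p(0) - 1) r + q(0) = 0, i.e. r^2 + 1 r = 0.
Discriminant: (1)^2 - 4(0) = 1, so r = (-1 ± 1)/2.
Solving: r_1 = 0, r_2 = -1.

indicial: r^2 + 1 r = 0; roots r_1 = 0, r_2 = -1


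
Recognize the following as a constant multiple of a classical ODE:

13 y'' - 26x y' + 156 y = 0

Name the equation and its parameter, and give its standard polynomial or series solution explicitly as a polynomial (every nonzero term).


All three coefficients share the factor 13; dividing through by 13 gives  y'' - 2x y' + 12 y = 0.
This matches the Hermite equation y'' - 2x y' + 2n y = 0 with 2n = 12, so n = 6; the polynomial solution is H_6(x).
With y = sum_k a_k x^k, matching x^k gives (k+2)(k+1) a_{k+2} = 2(k - n) a_k = 2(k - 6) a_k. The right side vanishes at k = 6, so the series with the parity of 6 terminates at degree 6.
Standard normalization: leading coefficient of H_n is 2^n, so a_6 = 2^6 = 64. Work downward with a_k = (k+1)(k+2) a_{k+2} / (2(k - n)):
  a_4 = (5)(6)(64) / (2(4 - 6)) = 1920/(-4) = -480
  a_2 = (3)(4)(-480) / (2(2 - 6)) = -5760/(-8) = 720
  a_0 = (1)(2)(720) / (2(0 - 6)) = 1440/(-12) = -120
Hence H_6(x) = 64 x^6 - 480 x^4 + 720 x^2 - 120.

H_6(x); series = 64 x^6 - 480 x^4 + 720 x^2 - 120


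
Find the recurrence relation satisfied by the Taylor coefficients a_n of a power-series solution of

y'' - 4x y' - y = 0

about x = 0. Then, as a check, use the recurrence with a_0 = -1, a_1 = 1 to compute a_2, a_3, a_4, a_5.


Substitute y = sum_n a_n x^n.
y''(x) has coefficient (n+2)(n+1) a_{n+2} at x^n;
-4 x y'(x) has coefficient -4 n a_n at x^n (shift);
-y(x) has coefficient -1 a_n at x^n.
Matching x^n: (n+2)(n+1) a_{n+2} + (-4n - 1) a_n = 0.
Thus a_{n+2} = (4n + 1) / ((n+1)(n+2)) * a_n.

Check with a_0 = -1, a_1 = 1 (apply the recurrence for n = 0, 1, 2, 3): a_0 = -1, a_1 = 1, a_2 = -1/2, a_3 = 5/6, a_4 = -3/8, a_5 = 13/24.

a_(n+2) = (4n + 1) / ((n+1)(n+2)) * a_n; check: a_0 = -1, a_1 = 1, a_2 = -1/2, a_3 = 5/6, a_4 = -3/8, a_5 = 13/24


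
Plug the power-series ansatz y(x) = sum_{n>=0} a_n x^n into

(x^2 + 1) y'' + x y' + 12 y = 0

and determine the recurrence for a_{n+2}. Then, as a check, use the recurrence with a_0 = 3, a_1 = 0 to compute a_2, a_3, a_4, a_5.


Substitute y = sum_n a_n x^n.
(1 + 1 x^2) y'' contributes (n+2)(n+1) a_{n+2} + n(n-1) a_n at x^n.
x y'(x) contributes n a_n at x^n.
12 y(x) contributes 12 a_n at x^n.
Matching x^n: (n+2)(n+1) a_{n+2} + (n(n-1) + n + 12) a_n = 0.
Thus a_{n+2} = (-n(n-1) - n - 12) / ((n+1)(n+2)) * a_n.

Check with a_0 = 3, a_1 = 0 (apply the recurrence for n = 0, 1, 2, 3): a_0 = 3, a_1 = 0, a_2 = -18, a_3 = 0, a_4 = 24, a_5 = 0.

a_(n+2) = (-n(n-1) - n - 12) / ((n+1)(n+2)) * a_n; check: a_0 = 3, a_1 = 0, a_2 = -18, a_3 = 0, a_4 = 24, a_5 = 0


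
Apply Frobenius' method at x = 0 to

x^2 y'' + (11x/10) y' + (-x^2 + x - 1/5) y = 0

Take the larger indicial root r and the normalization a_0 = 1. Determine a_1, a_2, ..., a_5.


Write in Frobenius form y'' + (p(x)/x) y' + (q(x)/x^2) y = 0:
  p(x) = 11/10,  q(x) = -x^2 + x - 1/5.
Indicial equation: r(r-1) + (11/10) r + (-1/5) = 0 -> roots r_1 = 2/5, r_2 = -1/2.
Take r = r_1 = 2/5. Let y(x) = x^r sum_{n>=0} a_n x^n with a_0 = 1.
Substitute y = x^r sum a_n x^n and match x^{r+n}. The recurrence is
  D(n) a_n + 1 a_{n-1} - 1 a_{n-2} = 0,  where D(n) = (r+n)(r+n-1) + (11/10)(r+n) + (-1/5).
  a_n = [-1 a_{n-1} + 1 a_{n-2}] / D(n).
Since the indicial polynomial factors as (r - r_1)(r - r_2), D(n) = (r_1 + n - r_1)(r_1 + n - r_2) = n(n + 9/10).
Evaluating step by step (a_0 = 1):
  n = 1: D(1) = 1(1 + 9/10) = 19/10; numerator = -1(1) = -1; a_1 = (-1)/(19/10) = -10/19
  n = 2: D(2) = 2(2 + 9/10) = 29/5; numerator = -1(-10/19) + 1(1) = 29/19; a_2 = (29/19)/(29/5) = 5/19
  n = 3: D(3) = 3(3 + 9/10) = 117/10; numerator = -1(5/19) + 1(-10/19) = -15/19; a_3 = (-15/19)/(117/10) = -50/741
  n = 4: D(4) = 4(4 + 9/10) = 98/5; numerator = -1(-50/741) + 1(5/19) = 245/741; a_4 = (245/741)/(98/5) = 25/1482
  n = 5: D(5) = 5(5 + 9/10) = 59/2; numerator = -1(25/1482) + 1(-50/741) = -125/1482; a_5 = (-125/1482)/(59/2) = -125/43719

r = 2/5; a_0 = 1; a_1 = -10/19; a_2 = 5/19; a_3 = -50/741; a_4 = 25/1482; a_5 = -125/43719


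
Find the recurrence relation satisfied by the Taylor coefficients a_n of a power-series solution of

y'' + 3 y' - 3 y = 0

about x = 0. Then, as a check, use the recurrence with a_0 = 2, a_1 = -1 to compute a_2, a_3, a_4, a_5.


Substitute y = sum_n a_n x^n.
y''(x) has coefficient (n+2)(n+1) a_{n+2} at x^n;
3 y'(x) has coefficient 3 (n+1) a_{n+1} at x^n;
-3 y(x) has coefficient -3 a_n at x^n.
Matching x^n: (n+2)(n+1) a_{n+2} + 3 (n+1) a_{n+1} - 3 a_n = 0.
Thus a_{n+2} = [-3 (n+1) a_{n+1} + 3 a_n] / ((n+1)(n+2)).

Check with a_0 = 2, a_1 = -1 (apply the recurrence for n = 0, 1, 2, 3): a_0 = 2, a_1 = -1, a_2 = 9/2, a_3 = -5, a_4 = 39/8, a_5 = -147/40.

a_(n+2) = [-3 (n+1) a_(n+1) + 3 a_n] / ((n+1)(n+2)); check: a_0 = 2, a_1 = -1, a_2 = 9/2, a_3 = -5, a_4 = 39/8, a_5 = -147/40


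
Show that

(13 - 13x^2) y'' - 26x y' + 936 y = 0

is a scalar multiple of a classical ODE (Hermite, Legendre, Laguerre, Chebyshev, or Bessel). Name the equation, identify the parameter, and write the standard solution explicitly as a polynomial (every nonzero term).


All three coefficients share the factor 13; dividing through by 13 gives  (1 - x^2) y'' - 2x y' + 72 y = 0.
This matches the Legendre equation (1 - x^2) y'' - 2x y' + n(n+1) y = 0 (note the -2x y' term) with n(n+1) = 72, so n = 8; the polynomial solution is P_8(x).
With y = sum_k a_k x^k, matching x^k gives (k+2)(k+1) a_{k+2} = [k(k+1) - n(n+1)] a_k = (k - 8)(k + 9) a_k. The right side vanishes at k = 8, so the series with the parity of 8 terminates at degree 8.
Standard normalization (P_n(1) = 1): leading coefficient (2n)!/(2^n (n!)^2) = 20922789888000/(256*1625702400) = 6435/128, so a_8 = 6435/128. Work downward with a_k = (k+1)(k+2) a_{k+2} / ((k - 8)(k + 9)):
  a_6 = (7)(8)(6435/128) / ((6 - 8)(6 + 9)) = (45045/16)/(-30) = -3003/32
  a_4 = (5)(6)(-3003/32) / ((4 - 8)(4 + 9)) = (-45045/16)/(-52) = 3465/64
  a_2 = (3)(4)(3465/64) / ((2 - 8)(2 + 9)) = (10395/16)/(-66) = -315/32
  a_0 = (1)(2)(-315/32) / ((0 - 8)(0 + 9)) = (-315/16)/(-72) = 35/128
Hence P_8(x) = 6435 x^8/128 - 3003 x^6/32 + 3465 x^4/64 - 315 x^2/32 + 35/128.

P_8(x); series = 6435 x^8/128 - 3003 x^6/32 + 3465 x^4/64 - 315 x^2/32 + 35/128


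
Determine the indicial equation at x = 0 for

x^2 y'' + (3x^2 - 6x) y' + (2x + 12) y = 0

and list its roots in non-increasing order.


Divide by x^2 to reach normal form y'' + P_1(x) y' + P_2(x) y = 0 with P_1(x) = 3 - 6/x and P_2(x) = 2/x + 12/x^2.
x = 0 is a singular point because the y'-coefficient 3 - 6/x has a pole at x = 0 and the y-coefficient 2/x + 12/x^2 has a pole at x = 0.
It is a regular singular point because x P_1(x) = p(x) = 3x - 6 and x^2 P_2(x) = q(x) = 2x + 12 are polynomials, hence analytic at x = 0.
p(0) = -6,  q(0) = 12.
Indicial equation: r(r-1) + p(0) r + q(0) = 0, i.e. r^2 + (p(0) - 1) r + q(0) = 0, i.e. r^2 - 7 r + 12 = 0.
Discriminant: (-7)^2 - 4(12) = 1, so r = (7 ± 1)/2.
Solving: r_1 = 4, r_2 = 3.

indicial: r^2 - 7 r + 12 = 0; roots r_1 = 4, r_2 = 3


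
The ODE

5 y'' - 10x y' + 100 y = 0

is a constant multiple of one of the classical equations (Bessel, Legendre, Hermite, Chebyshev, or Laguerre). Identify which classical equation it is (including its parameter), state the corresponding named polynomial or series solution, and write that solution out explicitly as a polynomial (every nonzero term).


All three coefficients share the factor 5; dividing through by 5 gives  y'' - 2x y' + 20 y = 0.
This matches the Hermite equation y'' - 2x y' + 2n y = 0 with 2n = 20, so n = 10; the polynomial solution is H_10(x).
With y = sum_k a_k x^k, matching x^k gives (k+2)(k+1) a_{k+2} = 2(k - n) a_k = 2(k - 10) a_k. The right side vanishes at k = 10, so the series with the parity of 10 terminates at degree 10.
Standard normalization: leading coefficient of H_n is 2^n, so a_10 = 2^10 = 1024. Work downward with a_k = (k+1)(k+2) a_{k+2} / (2(k - n)):
  a_8 = (9)(10)(1024) / (2(8 - 10)) = 92160/(-4) = -23040
  a_6 = (7)(8)(-23040) / (2(6 - 10)) = -1290240/(-8) = 161280
  a_4 = (5)(6)(161280) / (2(4 - 10)) = 4838400/(-12) = -403200
  a_2 = (3)(4)(-403200) / (2(2 - 10)) = -4838400/(-16) = 302400
  a_0 = (1)(2)(302400) / (2(0 - 10)) = 604800/(-20) = -30240
Hence H_10(x) = 1024 x^10 - 23040 x^8 + 161280 x^6 - 403200 x^4 + 302400 x^2 - 30240.

H_10(x); series = 1024 x^10 - 23040 x^8 + 161280 x^6 - 403200 x^4 + 302400 x^2 - 30240
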